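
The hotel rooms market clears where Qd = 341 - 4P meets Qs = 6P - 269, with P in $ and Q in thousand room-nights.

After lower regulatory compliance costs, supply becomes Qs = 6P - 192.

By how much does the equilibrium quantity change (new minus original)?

+30.8

Original equilibrium: 341 - 4P = 6P - 269 gives 610 = 10P, so P = 61 and Q = 97.
After the shift, demand is Qd = 341 - 4P and supply is Qs = 6P - 192.
Clearing the new market: 341 - 4P = 6P - 192, so P = 53.3 and Q = 127.8.
ΔQ = 127.8 − 97 = +30.8.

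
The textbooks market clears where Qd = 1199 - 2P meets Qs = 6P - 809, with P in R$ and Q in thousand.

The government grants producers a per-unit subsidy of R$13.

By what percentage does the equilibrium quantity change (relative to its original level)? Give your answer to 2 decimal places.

+2.80

Original equilibrium: 1199 - 2P = 6P - 809 gives 2008 = 8P, so P = 251 and Q = 697.
Since sellers receive the price plus the subsidy, the effective supply curve becomes Qs = 6P - 731.
Setting them equal: 1199 - 2P = 6P - 731 → 1930 = 8P, so P = 241.25 and Q = 716.5.
%ΔQ = (716.5 − 697) / 697 × 100 = +2.80%.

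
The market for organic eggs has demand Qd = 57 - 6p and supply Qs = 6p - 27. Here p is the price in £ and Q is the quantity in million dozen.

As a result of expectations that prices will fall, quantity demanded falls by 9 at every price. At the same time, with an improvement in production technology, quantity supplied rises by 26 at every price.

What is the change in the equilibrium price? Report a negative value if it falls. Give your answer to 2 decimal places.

-2.92

Before the shock: 57 - 6p = 6p - 27 ⇒ 84 = 12p ⇒ p = 7, Q = 15.
After the shift, demand is Qd = 48 - 6p and supply is Qs = 6p - 1.
Clearing the new market: 48 - 6p = 6p - 1, so p = 49/12 ≈ 4.0833 and Q = 23.5.
Δp = 4.0833 − 7 = -2.92.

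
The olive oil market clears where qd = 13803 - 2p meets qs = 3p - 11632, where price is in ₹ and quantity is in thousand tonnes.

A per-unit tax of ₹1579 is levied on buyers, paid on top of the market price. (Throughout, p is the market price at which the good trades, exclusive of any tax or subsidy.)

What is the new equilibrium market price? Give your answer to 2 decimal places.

4455.40

Initially, 13803 - 2p = 3p - 11632, so 25435 = 5p and p = 5087, q = 3629.
Since buyers pay the price plus the tax, the effective demand curve becomes qd = 10645 - 2p.
New equilibrium: 10645 - 2p = 3p - 11632 ⇒ 22277 = 5p ⇒ p = 4455.4, q = 1734.2.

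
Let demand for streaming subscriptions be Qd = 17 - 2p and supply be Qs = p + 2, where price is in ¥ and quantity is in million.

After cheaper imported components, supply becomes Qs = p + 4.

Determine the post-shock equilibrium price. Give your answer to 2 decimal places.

Solve the original market: 17 - 2p = p + 2, hence p = 5 and Q = 7.
After the shift, demand is Qd = 17 - 2p and supply is Qs = p + 4.
New equilibrium: 17 - 2p = p + 4 ⇒ 13 = 3p ⇒ p = 13/3 ≈ 4.3333, Q = 25/3 ≈ 8.3333.

4.33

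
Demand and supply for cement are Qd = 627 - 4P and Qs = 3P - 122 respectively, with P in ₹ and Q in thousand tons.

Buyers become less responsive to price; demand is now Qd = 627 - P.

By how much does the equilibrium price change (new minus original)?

Solve the original market: 627 - 4P = 3P - 122, hence P = 107 and Q = 199.
The new curves are Qd = 627 - P (demand) and Qs = 3P - 122 (supply).
Setting them equal: 627 - P = 3P - 122 → 749 = 4P, so P = 187.25 and Q = 439.75.
ΔP = 187.25 − 107 = +80.25.

+80.25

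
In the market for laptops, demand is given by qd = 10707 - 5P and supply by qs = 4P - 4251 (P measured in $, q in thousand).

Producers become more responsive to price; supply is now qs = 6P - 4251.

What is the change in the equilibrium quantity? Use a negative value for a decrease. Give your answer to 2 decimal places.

Initially, 10707 - 5P = 4P - 4251, so 14958 = 9P and P = 1662, q = 2397.
The new curves are qd = 10707 - 5P (demand) and qs = 6P - 4251 (supply).
Clearing the new market: 10707 - 5P = 6P - 4251, so P = 14958/11 ≈ 1359.8182 and q = 42987/11 ≈ 3907.9091.
Δq = 3907.9091 − 2397 = +1510.91.

+1510.91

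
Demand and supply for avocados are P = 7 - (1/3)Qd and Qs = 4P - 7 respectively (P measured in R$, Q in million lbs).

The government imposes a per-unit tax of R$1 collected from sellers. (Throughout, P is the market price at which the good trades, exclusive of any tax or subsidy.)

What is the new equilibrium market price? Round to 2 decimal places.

Solve the original market: 21 - 3P = 4P - 7, hence P = 4 and Q = 9.
Since sellers keep the price net of the tax, the effective supply curve becomes Qs = 4P - 11.
Clearing the new market: 21 - 3P = 4P - 11, so P = 32/7 ≈ 4.5714 and Q = 51/7 ≈ 7.2857.

4.57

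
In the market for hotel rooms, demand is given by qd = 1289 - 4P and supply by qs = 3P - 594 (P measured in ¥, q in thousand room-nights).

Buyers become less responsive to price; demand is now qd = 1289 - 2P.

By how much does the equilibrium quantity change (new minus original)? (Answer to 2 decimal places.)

+322.80

Initially, 1289 - 4P = 3P - 594, so 1883 = 7P and P = 269, q = 213.
With the change applied: demand qd = 1289 - 2P, supply qs = 3P - 594.
Setting them equal: 1289 - 2P = 3P - 594 → 1883 = 5P, so P = 376.6 and q = 535.8.
Δq = 535.8 − 213 = +322.80.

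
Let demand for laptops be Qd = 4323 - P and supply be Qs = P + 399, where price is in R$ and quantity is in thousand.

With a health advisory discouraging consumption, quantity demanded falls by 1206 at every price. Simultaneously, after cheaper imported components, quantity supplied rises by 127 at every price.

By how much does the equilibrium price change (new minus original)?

Solve the original market: 4323 - P = P + 399, hence P = 1962 and Q = 2361.
The new curves are Qd = 3117 - P (demand) and Qs = P + 526 (supply).
Clearing the new market: 3117 - P = P + 526, so P = 1295.5 and Q = 1821.5.
ΔP = 1295.5 − 1962 = -666.5.

-666.5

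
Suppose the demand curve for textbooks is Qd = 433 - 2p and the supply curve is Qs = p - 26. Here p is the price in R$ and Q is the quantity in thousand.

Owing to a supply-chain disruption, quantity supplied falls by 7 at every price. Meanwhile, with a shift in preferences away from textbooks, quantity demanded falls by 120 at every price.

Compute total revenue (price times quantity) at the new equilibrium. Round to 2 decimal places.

9495.78

Original equilibrium: 433 - 2p = p - 26 gives 459 = 3p, so p = 153 and Q = 127.
After the shift, demand is Qd = 313 - 2p and supply is Qs = p - 33.
Clearing the new market: 313 - 2p = p - 33, so p = 346/3 ≈ 115.3333 and Q = 247/3 ≈ 82.3333.
New expenditure = 115.3333 × 82.3333 = 9495.78.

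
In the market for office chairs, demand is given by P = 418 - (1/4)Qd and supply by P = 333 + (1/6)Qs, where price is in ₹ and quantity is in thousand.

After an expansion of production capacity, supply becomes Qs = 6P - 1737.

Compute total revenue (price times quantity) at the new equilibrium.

105133.56

Solve the original market: 1672 - 4P = 6P - 1998, hence P = 367 and Q = 204.
The shock moves the curves to Qd = 1672 - 4P and Qs = 6P - 1737.
Equate the new curves: 1672 - 4P = 6P - 1737, giving 3409 = 10P, P = 340.9, Q = 308.4.
New expenditure = 340.9 × 308.4 = 105133.56.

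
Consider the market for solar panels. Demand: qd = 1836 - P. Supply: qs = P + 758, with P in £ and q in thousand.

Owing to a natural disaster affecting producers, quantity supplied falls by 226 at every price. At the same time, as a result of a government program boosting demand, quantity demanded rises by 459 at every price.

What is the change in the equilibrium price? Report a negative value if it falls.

+342.5

Initially, 1836 - P = P + 758, so 1078 = 2P and P = 539, q = 1297.
After the shift, demand is qd = 2295 - P and supply is qs = P + 532.
Setting them equal: 2295 - P = P + 532 → 1763 = 2P, so P = 881.5 and q = 1413.5.
ΔP = 881.5 − 539 = +342.5.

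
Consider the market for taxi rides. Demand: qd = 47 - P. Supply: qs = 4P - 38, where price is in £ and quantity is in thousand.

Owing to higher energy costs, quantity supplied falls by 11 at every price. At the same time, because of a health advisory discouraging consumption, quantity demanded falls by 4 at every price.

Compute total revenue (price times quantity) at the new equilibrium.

452.64

Initially, 47 - P = 4P - 38, so 85 = 5P and P = 17, q = 30.
The shock moves the curves to qd = 43 - P and qs = 4P - 49.
Setting them equal: 43 - P = 4P - 49 → 92 = 5P, so P = 18.4 and q = 24.6.
New expenditure = 18.4 × 24.6 = 452.64.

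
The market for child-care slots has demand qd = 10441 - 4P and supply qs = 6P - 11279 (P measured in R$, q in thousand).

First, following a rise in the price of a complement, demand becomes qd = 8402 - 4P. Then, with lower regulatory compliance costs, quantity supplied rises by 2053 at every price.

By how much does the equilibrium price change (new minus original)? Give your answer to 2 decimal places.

Original equilibrium: 10441 - 4P = 6P - 11279 gives 21720 = 10P, so P = 2172 and q = 1753.
The shock moves the curves to qd = 8402 - 4P and qs = 6P - 9226.
Equate the new curves: 8402 - 4P = 6P - 9226, giving 17628 = 10P, P = 1762.8, q = 1350.8.
ΔP = 1762.8 − 2172 = -409.20.

-409.20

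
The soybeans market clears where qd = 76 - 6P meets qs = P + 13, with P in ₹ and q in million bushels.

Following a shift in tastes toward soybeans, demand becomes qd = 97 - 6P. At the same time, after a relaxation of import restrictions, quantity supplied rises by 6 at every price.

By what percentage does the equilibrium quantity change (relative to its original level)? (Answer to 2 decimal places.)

Initially, 76 - 6P = P + 13, so 63 = 7P and P = 9, q = 22.
The shock moves the curves to qd = 97 - 6P and qs = P + 19.
Setting them equal: 97 - 6P = P + 19 → 78 = 7P, so P = 78/7 ≈ 11.1429 and q = 211/7 ≈ 30.1429.
%Δq = (30.1429 − 22) / 22 × 100 = +37.01%.

+37.01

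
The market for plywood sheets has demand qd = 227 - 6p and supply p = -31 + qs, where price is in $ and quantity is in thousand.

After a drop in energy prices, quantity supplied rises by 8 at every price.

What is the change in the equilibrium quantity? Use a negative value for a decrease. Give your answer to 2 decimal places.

Initially, 227 - 6p = p + 31, so 196 = 7p and p = 28, q = 59.
After the shift, demand is qd = 227 - 6p and supply is qs = p + 39.
New equilibrium: 227 - 6p = p + 39 ⇒ 188 = 7p ⇒ p = 188/7 ≈ 26.8571, q = 461/7 ≈ 65.8571.
Δq = 65.8571 − 59 = +6.86.

+6.86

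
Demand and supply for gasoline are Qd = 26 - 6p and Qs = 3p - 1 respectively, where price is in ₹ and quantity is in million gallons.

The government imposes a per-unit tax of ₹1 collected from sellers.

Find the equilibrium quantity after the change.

Original equilibrium: 26 - 6p = 3p - 1 gives 27 = 9p, so p = 3 and Q = 8.
Since sellers keep the price net of the tax, the effective supply curve becomes Qs = 3p - 4.
Setting them equal: 26 - 6p = 3p - 4 → 30 = 9p, so p = 10/3 ≈ 3.3333 and Q = 6.

6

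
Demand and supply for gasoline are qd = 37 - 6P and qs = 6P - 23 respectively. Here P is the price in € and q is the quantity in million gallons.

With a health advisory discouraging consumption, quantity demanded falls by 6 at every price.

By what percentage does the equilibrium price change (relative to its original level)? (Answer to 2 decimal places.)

-10.00

Before the shock: 37 - 6P = 6P - 23 ⇒ 60 = 12P ⇒ P = 5, q = 7.
After the shift, demand is qd = 31 - 6P and supply is qs = 6P - 23.
Equate the new curves: 31 - 6P = 6P - 23, giving 54 = 12P, P = 4.5, q = 4.
%ΔP = (4.5 − 5) / 5 × 100 = -10.00%.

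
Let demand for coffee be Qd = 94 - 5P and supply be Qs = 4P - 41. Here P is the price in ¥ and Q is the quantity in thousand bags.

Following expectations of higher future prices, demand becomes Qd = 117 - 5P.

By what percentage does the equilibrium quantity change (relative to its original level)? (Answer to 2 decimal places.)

+53.80

Before the shock: 94 - 5P = 4P - 41 ⇒ 135 = 9P ⇒ P = 15, Q = 19.
The shock moves the curves to Qd = 117 - 5P and Qs = 4P - 41.
New equilibrium: 117 - 5P = 4P - 41 ⇒ 158 = 9P ⇒ P = 158/9 ≈ 17.5556, Q = 263/9 ≈ 29.2222.
%ΔQ = (29.2222 − 19) / 19 × 100 = +53.80%.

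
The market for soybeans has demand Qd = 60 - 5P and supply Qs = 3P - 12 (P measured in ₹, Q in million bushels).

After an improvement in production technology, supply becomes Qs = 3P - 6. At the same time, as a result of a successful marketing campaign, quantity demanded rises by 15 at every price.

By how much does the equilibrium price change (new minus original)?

+1.125

Initially, 60 - 5P = 3P - 12, so 72 = 8P and P = 9, Q = 15.
With the change applied: demand Qd = 75 - 5P, supply Qs = 3P - 6.
Equate the new curves: 75 - 5P = 3P - 6, giving 81 = 8P, P = 10.125, Q = 24.375.
ΔP = 10.125 − 9 = +1.125.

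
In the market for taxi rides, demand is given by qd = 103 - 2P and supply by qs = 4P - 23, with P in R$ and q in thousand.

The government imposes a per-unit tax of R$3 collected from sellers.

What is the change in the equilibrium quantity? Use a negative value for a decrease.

-4

Solve the original market: 103 - 2P = 4P - 23, hence P = 21 and q = 61.
Since sellers keep the price net of the tax, the effective supply curve becomes qs = 4P - 35.
Equate the new curves: 103 - 2P = 4P - 35, giving 138 = 6P, P = 23, q = 57.
Δq = 57 − 61 = -4.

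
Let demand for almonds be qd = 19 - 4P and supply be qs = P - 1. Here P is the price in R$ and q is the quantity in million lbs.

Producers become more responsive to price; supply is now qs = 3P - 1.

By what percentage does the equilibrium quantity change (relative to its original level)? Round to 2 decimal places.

Solve the original market: 19 - 4P = P - 1, hence P = 4 and q = 3.
After the shift, demand is qd = 19 - 4P and supply is qs = 3P - 1.
New equilibrium: 19 - 4P = 3P - 1 ⇒ 20 = 7P ⇒ P = 20/7 ≈ 2.8571, q = 53/7 ≈ 7.5714.
%Δq = (7.5714 − 3) / 3 × 100 = +152.38%.

+152.38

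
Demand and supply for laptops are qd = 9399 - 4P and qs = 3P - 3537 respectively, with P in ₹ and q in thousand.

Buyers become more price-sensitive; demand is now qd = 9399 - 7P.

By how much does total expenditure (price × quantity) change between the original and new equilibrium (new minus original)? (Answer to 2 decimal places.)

-3264196.32

Original equilibrium: 9399 - 4P = 3P - 3537 gives 12936 = 7P, so P = 1848 and q = 2007.
With the change applied: demand qd = 9399 - 7P, supply qs = 3P - 3537.
Equate the new curves: 9399 - 7P = 3P - 3537, giving 12936 = 10P, P = 1293.6, q = 343.8.
Expenditure moves from 1848×2007 = 3708936 to 1293.6×343.8 = 444739.68; change = -3264196.32.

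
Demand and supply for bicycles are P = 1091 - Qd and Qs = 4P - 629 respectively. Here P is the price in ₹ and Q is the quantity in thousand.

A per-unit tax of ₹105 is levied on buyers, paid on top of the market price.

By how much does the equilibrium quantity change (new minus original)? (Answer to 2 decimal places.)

-84.00

Before the shock: 1091 - P = 4P - 629 ⇒ 1720 = 5P ⇒ P = 344, Q = 747.
Since buyers pay the price plus the tax, the effective demand curve becomes Qd = 986 - P.
Equate the new curves: 986 - P = 4P - 629, giving 1615 = 5P, P = 323, Q = 663.
ΔQ = 663 − 747 = -84.00.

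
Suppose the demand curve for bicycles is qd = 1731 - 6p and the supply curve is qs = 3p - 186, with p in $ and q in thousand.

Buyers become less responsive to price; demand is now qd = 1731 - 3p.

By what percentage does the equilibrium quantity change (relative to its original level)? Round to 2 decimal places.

Initially, 1731 - 6p = 3p - 186, so 1917 = 9p and p = 213, q = 453.
After the shift, demand is qd = 1731 - 3p and supply is qs = 3p - 186.
Clearing the new market: 1731 - 3p = 3p - 186, so p = 319.5 and q = 772.5.
%Δq = (772.5 − 453) / 453 × 100 = +70.53%.

+70.53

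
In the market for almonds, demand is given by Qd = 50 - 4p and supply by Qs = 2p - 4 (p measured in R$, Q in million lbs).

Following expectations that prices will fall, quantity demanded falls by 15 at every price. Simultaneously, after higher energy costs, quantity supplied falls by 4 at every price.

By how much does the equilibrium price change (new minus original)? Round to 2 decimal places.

-1.83

Before the shock: 50 - 4p = 2p - 4 ⇒ 54 = 6p ⇒ p = 9, Q = 14.
The shock moves the curves to Qd = 35 - 4p and Qs = 2p - 8.
Setting them equal: 35 - 4p = 2p - 8 → 43 = 6p, so p = 43/6 ≈ 7.1667 and Q = 19/3 ≈ 6.3333.
Δp = 7.1667 − 9 = -1.83.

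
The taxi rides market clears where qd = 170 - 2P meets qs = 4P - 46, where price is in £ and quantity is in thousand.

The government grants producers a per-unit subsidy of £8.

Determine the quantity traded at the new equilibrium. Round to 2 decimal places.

108.67

Original equilibrium: 170 - 2P = 4P - 46 gives 216 = 6P, so P = 36 and q = 98.
Since sellers receive the price plus the subsidy, the effective supply curve becomes qs = 4P - 14.
Clearing the new market: 170 - 2P = 4P - 14, so P = 92/3 ≈ 30.6667 and q = 326/3 ≈ 108.6667.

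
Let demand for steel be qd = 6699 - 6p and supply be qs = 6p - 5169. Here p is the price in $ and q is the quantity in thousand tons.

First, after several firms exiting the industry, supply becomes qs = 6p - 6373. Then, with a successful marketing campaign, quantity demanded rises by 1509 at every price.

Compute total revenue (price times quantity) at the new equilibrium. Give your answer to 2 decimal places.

1114838.96

Solve the original market: 6699 - 6p = 6p - 5169, hence p = 989 and q = 765.
The shock moves the curves to qd = 8208 - 6p and qs = 6p - 6373.
Equate the new curves: 8208 - 6p = 6p - 6373, giving 14581 = 12p, p = 14581/12 ≈ 1215.0833, q = 917.5.
New expenditure = 1215.0833 × 917.5 = 1114838.96.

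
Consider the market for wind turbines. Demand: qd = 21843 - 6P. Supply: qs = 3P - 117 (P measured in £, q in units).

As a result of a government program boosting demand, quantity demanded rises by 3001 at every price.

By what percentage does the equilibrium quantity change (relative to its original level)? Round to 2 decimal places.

+13.89

Original equilibrium: 21843 - 6P = 3P - 117 gives 21960 = 9P, so P = 2440 and q = 7203.
The shock moves the curves to qd = 24844 - 6P and qs = 3P - 117.
Setting them equal: 24844 - 6P = 3P - 117 → 24961 = 9P, so P = 24961/9 ≈ 2773.4444 and q = 24610/3 ≈ 8203.3333.
%Δq = (8203.3333 − 7203) / 7203 × 100 = +13.89%.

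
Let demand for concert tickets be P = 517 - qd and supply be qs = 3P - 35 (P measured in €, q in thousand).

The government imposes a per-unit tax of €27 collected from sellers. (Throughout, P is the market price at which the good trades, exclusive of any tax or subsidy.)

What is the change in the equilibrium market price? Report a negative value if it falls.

+20.25

Original equilibrium: 517 - P = 3P - 35 gives 552 = 4P, so P = 138 and q = 379.
Since sellers keep the price net of the tax, the effective supply curve becomes qs = 3P - 116.
Setting them equal: 517 - P = 3P - 116 → 633 = 4P, so P = 158.25 and q = 358.75.
ΔP = 158.25 − 138 = +20.25.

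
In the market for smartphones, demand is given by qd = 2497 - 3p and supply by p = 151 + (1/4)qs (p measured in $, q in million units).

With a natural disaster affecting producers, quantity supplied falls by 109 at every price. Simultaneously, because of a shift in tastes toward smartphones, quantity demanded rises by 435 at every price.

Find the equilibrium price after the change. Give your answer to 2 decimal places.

520.71

Solve the original market: 2497 - 3p = 4p - 604, hence p = 443 and q = 1168.
The shock moves the curves to qd = 2932 - 3p and qs = 4p - 713.
New equilibrium: 2932 - 3p = 4p - 713 ⇒ 3645 = 7p ⇒ p = 3645/7 ≈ 520.7143, q = 9589/7 ≈ 1369.8571.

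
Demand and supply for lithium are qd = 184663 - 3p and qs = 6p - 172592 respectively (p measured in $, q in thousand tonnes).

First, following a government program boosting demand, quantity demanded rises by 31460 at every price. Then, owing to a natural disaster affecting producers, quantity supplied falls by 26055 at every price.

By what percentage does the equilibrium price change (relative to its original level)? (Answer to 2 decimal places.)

Original equilibrium: 184663 - 3p = 6p - 172592 gives 357255 = 9p, so p = 39695 and q = 65578.
The new curves are qd = 216123 - 3p (demand) and qs = 6p - 198647 (supply).
Setting them equal: 216123 - 3p = 6p - 198647 → 414770 = 9p, so p = 414770/9 ≈ 46085.5556 and q = 233599/3 ≈ 77866.3333.
%Δp = (46085.5556 − 39695) / 39695 × 100 = +16.10%.

+16.10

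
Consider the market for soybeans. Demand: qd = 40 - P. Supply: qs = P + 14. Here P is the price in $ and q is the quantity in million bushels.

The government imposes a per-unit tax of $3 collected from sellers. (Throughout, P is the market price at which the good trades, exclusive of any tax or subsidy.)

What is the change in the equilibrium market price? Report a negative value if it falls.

Initially, 40 - P = P + 14, so 26 = 2P and P = 13, q = 27.
Since sellers keep the price net of the tax, the effective supply curve becomes qs = P + 11.
Equate the new curves: 40 - P = P + 11, giving 29 = 2P, P = 14.5, q = 25.5.
ΔP = 14.5 − 13 = +1.5.

+1.5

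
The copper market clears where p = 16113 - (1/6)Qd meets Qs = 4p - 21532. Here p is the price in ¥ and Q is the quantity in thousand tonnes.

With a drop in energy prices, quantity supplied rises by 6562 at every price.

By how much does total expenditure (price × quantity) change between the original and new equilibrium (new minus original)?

+27059588.16

Solve the original market: 96678 - 6p = 4p - 21532, hence p = 11821 and Q = 25752.
With the change applied: demand Qd = 96678 - 6p, supply Qs = 4p - 14970.
Clearing the new market: 96678 - 6p = 4p - 14970, so p = 11164.8 and Q = 29689.2.
Expenditure moves from 11821×25752 = 304414392 to 11164.8×29689.2 = 331473980.16; change = +27059588.16.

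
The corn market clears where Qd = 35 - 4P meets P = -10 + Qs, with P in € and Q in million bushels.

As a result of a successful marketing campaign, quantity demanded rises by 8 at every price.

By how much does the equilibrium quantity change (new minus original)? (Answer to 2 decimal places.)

+1.60

Initially, 35 - 4P = P + 10, so 25 = 5P and P = 5, Q = 15.
With the change applied: demand Qd = 43 - 4P, supply Qs = P + 10.
New equilibrium: 43 - 4P = P + 10 ⇒ 33 = 5P ⇒ P = 6.6, Q = 16.6.
ΔQ = 16.6 − 15 = +1.60.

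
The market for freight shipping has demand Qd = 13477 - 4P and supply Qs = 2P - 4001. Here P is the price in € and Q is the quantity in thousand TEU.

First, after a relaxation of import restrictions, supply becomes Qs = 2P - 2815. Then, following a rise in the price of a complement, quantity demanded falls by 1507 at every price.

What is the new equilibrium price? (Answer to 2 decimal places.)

2464.17

Before the shock: 13477 - 4P = 2P - 4001 ⇒ 17478 = 6P ⇒ P = 2913, Q = 1825.
The new curves are Qd = 11970 - 4P (demand) and Qs = 2P - 2815 (supply).
Equate the new curves: 11970 - 4P = 2P - 2815, giving 14785 = 6P, P = 14785/6 ≈ 2464.1667, Q = 6340/3 ≈ 2113.3333.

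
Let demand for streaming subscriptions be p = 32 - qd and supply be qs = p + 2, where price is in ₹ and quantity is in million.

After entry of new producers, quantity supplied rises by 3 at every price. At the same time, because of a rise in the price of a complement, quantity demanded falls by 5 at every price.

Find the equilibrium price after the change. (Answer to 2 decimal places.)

Before the shock: 32 - p = p + 2 ⇒ 30 = 2p ⇒ p = 15, q = 17.
The shock moves the curves to qd = 27 - p and qs = p + 5.
New equilibrium: 27 - p = p + 5 ⇒ 22 = 2p ⇒ p = 11, q = 16.

11.00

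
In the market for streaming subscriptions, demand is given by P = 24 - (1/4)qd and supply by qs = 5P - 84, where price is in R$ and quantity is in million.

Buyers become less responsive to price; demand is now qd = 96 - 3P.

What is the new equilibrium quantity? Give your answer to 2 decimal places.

Original equilibrium: 96 - 4P = 5P - 84 gives 180 = 9P, so P = 20 and q = 16.
After the shift, demand is qd = 96 - 3P and supply is qs = 5P - 84.
New equilibrium: 96 - 3P = 5P - 84 ⇒ 180 = 8P ⇒ P = 22.5, q = 28.5.

28.50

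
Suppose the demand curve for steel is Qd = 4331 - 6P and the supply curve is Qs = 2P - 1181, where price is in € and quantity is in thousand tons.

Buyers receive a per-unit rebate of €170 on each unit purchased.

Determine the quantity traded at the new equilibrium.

452

Solve the original market: 4331 - 6P = 2P - 1181, hence P = 689 and Q = 197.
Since buyers' out-of-pocket price is the market price minus the rebate, the effective demand curve becomes Qd = 5351 - 6P.
Clearing the new market: 5351 - 6P = 2P - 1181, so P = 816.5 and Q = 452.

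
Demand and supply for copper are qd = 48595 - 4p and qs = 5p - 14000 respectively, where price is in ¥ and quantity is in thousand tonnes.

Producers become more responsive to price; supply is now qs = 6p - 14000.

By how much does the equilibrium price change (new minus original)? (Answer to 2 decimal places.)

Solve the original market: 48595 - 4p = 5p - 14000, hence p = 6955 and q = 20775.
The new curves are qd = 48595 - 4p (demand) and qs = 6p - 14000 (supply).
New equilibrium: 48595 - 4p = 6p - 14000 ⇒ 62595 = 10p ⇒ p = 6259.5, q = 23557.
Δp = 6259.5 − 6955 = -695.50.

-695.50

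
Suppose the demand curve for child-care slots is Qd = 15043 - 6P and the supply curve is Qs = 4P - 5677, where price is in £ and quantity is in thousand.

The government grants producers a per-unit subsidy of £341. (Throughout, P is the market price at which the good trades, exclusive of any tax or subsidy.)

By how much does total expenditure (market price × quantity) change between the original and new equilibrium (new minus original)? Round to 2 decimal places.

Initially, 15043 - 6P = 4P - 5677, so 20720 = 10P and P = 2072, Q = 2611.
Since sellers receive the price plus the subsidy, the effective supply curve becomes Qs = 4P - 4313.
Equate the new curves: 15043 - 6P = 4P - 4313, giving 19356 = 10P, P = 1935.6, Q = 3429.4.
Expenditure moves from 2072×2611 = 5409992 to 1935.6×3429.4 = 6637946.64; change = +1227954.64.

+1227954.64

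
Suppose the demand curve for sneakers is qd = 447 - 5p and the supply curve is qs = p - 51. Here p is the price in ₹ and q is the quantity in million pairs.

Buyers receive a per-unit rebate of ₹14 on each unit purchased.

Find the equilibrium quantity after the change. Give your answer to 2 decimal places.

Before the shock: 447 - 5p = p - 51 ⇒ 498 = 6p ⇒ p = 83, q = 32.
Since buyers' out-of-pocket price is the market price minus the rebate, the effective demand curve becomes qd = 517 - 5p.
New equilibrium: 517 - 5p = p - 51 ⇒ 568 = 6p ⇒ p = 284/3 ≈ 94.6667, q = 131/3 ≈ 43.6667.

43.67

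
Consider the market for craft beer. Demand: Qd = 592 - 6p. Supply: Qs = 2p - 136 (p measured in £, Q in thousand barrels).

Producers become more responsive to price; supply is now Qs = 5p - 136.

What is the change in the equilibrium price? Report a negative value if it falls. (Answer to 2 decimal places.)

Before the shock: 592 - 6p = 2p - 136 ⇒ 728 = 8p ⇒ p = 91, Q = 46.
The new curves are Qd = 592 - 6p (demand) and Qs = 5p - 136 (supply).
Clearing the new market: 592 - 6p = 5p - 136, so p = 728/11 ≈ 66.1818 and Q = 2144/11 ≈ 194.9091.
Δp = 66.1818 − 91 = -24.82.

-24.82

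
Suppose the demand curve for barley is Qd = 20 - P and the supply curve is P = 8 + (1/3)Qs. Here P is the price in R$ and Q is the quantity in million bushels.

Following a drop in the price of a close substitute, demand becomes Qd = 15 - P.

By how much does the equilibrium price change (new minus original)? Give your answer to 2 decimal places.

Solve the original market: 20 - P = 3P - 24, hence P = 11 and Q = 9.
After the shift, demand is Qd = 15 - P and supply is Qs = 3P - 24.
Clearing the new market: 15 - P = 3P - 24, so P = 9.75 and Q = 5.25.
ΔP = 9.75 − 11 = -1.25.

-1.25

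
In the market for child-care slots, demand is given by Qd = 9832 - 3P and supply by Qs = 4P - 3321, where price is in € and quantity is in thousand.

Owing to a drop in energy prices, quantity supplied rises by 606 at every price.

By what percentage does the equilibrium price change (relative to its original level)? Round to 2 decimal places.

-4.61

Before the shock: 9832 - 3P = 4P - 3321 ⇒ 13153 = 7P ⇒ P = 1879, Q = 4195.
The new curves are Qd = 9832 - 3P (demand) and Qs = 4P - 2715 (supply).
Equate the new curves: 9832 - 3P = 4P - 2715, giving 12547 = 7P, P = 12547/7 ≈ 1792.4286, Q = 31183/7 ≈ 4454.7143.
%ΔP = (1792.4286 − 1879) / 1879 × 100 = -4.61%.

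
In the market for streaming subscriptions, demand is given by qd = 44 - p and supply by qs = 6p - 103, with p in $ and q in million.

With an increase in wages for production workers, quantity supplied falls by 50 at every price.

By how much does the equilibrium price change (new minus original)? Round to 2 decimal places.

Before the shock: 44 - p = 6p - 103 ⇒ 147 = 7p ⇒ p = 21, q = 23.
With the change applied: demand qd = 44 - p, supply qs = 6p - 153.
Clearing the new market: 44 - p = 6p - 153, so p = 197/7 ≈ 28.1429 and q = 111/7 ≈ 15.8571.
Δp = 28.1429 − 21 = +7.14.

+7.14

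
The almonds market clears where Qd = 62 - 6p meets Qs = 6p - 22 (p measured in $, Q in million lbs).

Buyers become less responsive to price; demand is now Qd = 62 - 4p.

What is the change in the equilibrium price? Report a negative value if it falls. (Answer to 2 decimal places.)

+1.40

Solve the original market: 62 - 6p = 6p - 22, hence p = 7 and Q = 20.
With the change applied: demand Qd = 62 - 4p, supply Qs = 6p - 22.
New equilibrium: 62 - 4p = 6p - 22 ⇒ 84 = 10p ⇒ p = 8.4, Q = 28.4.
Δp = 8.4 − 7 = +1.40.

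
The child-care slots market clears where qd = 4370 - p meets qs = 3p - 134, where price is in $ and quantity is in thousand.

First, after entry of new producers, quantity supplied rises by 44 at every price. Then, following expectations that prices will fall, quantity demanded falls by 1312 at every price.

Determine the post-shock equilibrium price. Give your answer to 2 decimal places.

787.00

Initially, 4370 - p = 3p - 134, so 4504 = 4p and p = 1126, q = 3244.
The shock moves the curves to qd = 3058 - p and qs = 3p - 90.
Setting them equal: 3058 - p = 3p - 90 → 3148 = 4p, so p = 787 and q = 2271.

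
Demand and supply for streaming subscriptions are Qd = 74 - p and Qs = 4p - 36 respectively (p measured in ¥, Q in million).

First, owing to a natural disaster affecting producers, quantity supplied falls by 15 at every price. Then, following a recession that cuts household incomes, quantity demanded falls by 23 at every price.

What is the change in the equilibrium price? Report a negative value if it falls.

-1.6

Solve the original market: 74 - p = 4p - 36, hence p = 22 and Q = 52.
The shock moves the curves to Qd = 51 - p and Qs = 4p - 51.
Equate the new curves: 51 - p = 4p - 51, giving 102 = 5p, p = 20.4, Q = 30.6.
Δp = 20.4 − 22 = -1.6.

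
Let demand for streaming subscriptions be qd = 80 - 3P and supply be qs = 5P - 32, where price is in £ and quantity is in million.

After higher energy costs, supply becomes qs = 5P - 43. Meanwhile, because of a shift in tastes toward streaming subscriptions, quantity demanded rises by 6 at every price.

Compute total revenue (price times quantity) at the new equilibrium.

606.703125

Solve the original market: 80 - 3P = 5P - 32, hence P = 14 and q = 38.
With the change applied: demand qd = 86 - 3P, supply qs = 5P - 43.
Equate the new curves: 86 - 3P = 5P - 43, giving 129 = 8P, P = 16.125, q = 37.625.
New expenditure = 16.125 × 37.625 = 606.703125.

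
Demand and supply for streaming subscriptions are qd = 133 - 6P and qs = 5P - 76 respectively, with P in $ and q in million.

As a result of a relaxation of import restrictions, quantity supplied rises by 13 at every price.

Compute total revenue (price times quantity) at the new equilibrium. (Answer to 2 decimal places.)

464.89

Original equilibrium: 133 - 6P = 5P - 76 gives 209 = 11P, so P = 19 and q = 19.
After the shift, demand is qd = 133 - 6P and supply is qs = 5P - 63.
Clearing the new market: 133 - 6P = 5P - 63, so P = 196/11 ≈ 17.8182 and q = 287/11 ≈ 26.0909.
New expenditure = 17.8182 × 26.0909 = 464.89.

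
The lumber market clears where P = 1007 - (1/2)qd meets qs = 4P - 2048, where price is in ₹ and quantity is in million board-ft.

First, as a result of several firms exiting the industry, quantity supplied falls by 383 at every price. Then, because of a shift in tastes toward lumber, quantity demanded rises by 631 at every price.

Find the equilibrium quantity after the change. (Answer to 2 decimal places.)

Original equilibrium: 2014 - 2P = 4P - 2048 gives 4062 = 6P, so P = 677 and q = 660.
The new curves are qd = 2645 - 2P (demand) and qs = 4P - 2431 (supply).
Setting them equal: 2645 - 2P = 4P - 2431 → 5076 = 6P, so P = 846 and q = 953.

953.00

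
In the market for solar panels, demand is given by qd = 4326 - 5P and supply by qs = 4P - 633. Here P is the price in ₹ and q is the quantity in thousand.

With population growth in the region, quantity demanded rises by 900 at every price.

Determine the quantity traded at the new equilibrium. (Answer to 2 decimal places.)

1971.00

Initially, 4326 - 5P = 4P - 633, so 4959 = 9P and P = 551, q = 1571.
The new curves are qd = 5226 - 5P (demand) and qs = 4P - 633 (supply).
New equilibrium: 5226 - 5P = 4P - 633 ⇒ 5859 = 9P ⇒ P = 651, q = 1971.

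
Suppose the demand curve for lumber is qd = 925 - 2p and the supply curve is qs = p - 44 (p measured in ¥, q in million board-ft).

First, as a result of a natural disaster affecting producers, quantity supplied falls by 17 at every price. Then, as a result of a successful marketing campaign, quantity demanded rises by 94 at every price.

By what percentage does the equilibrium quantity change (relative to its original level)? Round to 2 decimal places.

+7.17

Before the shock: 925 - 2p = p - 44 ⇒ 969 = 3p ⇒ p = 323, q = 279.
With the change applied: demand qd = 1019 - 2p, supply qs = p - 61.
Setting them equal: 1019 - 2p = p - 61 → 1080 = 3p, so p = 360 and q = 299.
%Δq = (299 − 279) / 279 × 100 = +7.17%.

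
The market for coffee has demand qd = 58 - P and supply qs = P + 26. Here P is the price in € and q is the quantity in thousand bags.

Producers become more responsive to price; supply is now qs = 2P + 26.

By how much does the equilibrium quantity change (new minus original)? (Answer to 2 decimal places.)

+5.33

Solve the original market: 58 - P = P + 26, hence P = 16 and q = 42.
The shock moves the curves to qd = 58 - P and qs = 2P + 26.
Clearing the new market: 58 - P = 2P + 26, so P = 32/3 ≈ 10.6667 and q = 142/3 ≈ 47.3333.
Δq = 47.3333 − 42 = +5.33.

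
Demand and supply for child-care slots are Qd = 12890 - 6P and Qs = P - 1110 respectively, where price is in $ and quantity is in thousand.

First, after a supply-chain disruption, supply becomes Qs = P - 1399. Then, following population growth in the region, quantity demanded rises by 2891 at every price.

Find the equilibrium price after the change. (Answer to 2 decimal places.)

Before the shock: 12890 - 6P = P - 1110 ⇒ 14000 = 7P ⇒ P = 2000, Q = 890.
After the shift, demand is Qd = 15781 - 6P and supply is Qs = P - 1399.
New equilibrium: 15781 - 6P = P - 1399 ⇒ 17180 = 7P ⇒ P = 17180/7 ≈ 2454.2857, Q = 7387/7 ≈ 1055.2857.

2454.29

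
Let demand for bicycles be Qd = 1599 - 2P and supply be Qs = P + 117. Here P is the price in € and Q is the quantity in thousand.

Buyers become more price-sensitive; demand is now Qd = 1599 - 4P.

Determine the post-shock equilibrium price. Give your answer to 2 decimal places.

Initially, 1599 - 2P = P + 117, so 1482 = 3P and P = 494, Q = 611.
The new curves are Qd = 1599 - 4P (demand) and Qs = P + 117 (supply).
Equate the new curves: 1599 - 4P = P + 117, giving 1482 = 5P, P = 296.4, Q = 413.4.

296.40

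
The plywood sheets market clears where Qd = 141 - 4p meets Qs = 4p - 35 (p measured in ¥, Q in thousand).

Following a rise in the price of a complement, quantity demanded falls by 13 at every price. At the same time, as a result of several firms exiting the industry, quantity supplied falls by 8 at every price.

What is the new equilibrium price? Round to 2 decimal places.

Initially, 141 - 4p = 4p - 35, so 176 = 8p and p = 22, Q = 53.
After the shift, demand is Qd = 128 - 4p and supply is Qs = 4p - 43.
Equate the new curves: 128 - 4p = 4p - 43, giving 171 = 8p, p = 21.375, Q = 42.5.

21.38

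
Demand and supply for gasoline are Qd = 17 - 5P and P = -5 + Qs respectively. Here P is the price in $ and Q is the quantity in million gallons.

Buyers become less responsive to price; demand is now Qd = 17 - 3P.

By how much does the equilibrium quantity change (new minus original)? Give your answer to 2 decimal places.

+1.00

Original equilibrium: 17 - 5P = P + 5 gives 12 = 6P, so P = 2 and Q = 7.
The new curves are Qd = 17 - 3P (demand) and Qs = P + 5 (supply).
Setting them equal: 17 - 3P = P + 5 → 12 = 4P, so P = 3 and Q = 8.
ΔQ = 8 − 7 = +1.00.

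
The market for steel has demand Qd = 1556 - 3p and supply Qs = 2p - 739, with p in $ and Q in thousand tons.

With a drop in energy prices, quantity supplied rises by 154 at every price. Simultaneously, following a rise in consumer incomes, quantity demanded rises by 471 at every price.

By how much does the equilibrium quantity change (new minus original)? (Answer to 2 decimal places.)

Solve the original market: 1556 - 3p = 2p - 739, hence p = 459 and Q = 179.
The shock moves the curves to Qd = 2027 - 3p and Qs = 2p - 585.
Clearing the new market: 2027 - 3p = 2p - 585, so p = 522.4 and Q = 459.8.
ΔQ = 459.8 − 179 = +280.80.

+280.80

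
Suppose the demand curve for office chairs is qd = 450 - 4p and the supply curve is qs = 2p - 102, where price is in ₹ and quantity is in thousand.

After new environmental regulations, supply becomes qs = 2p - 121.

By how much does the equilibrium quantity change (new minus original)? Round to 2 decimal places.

-12.67

Original equilibrium: 450 - 4p = 2p - 102 gives 552 = 6p, so p = 92 and q = 82.
The new curves are qd = 450 - 4p (demand) and qs = 2p - 121 (supply).
Clearing the new market: 450 - 4p = 2p - 121, so p = 571/6 ≈ 95.1667 and q = 208/3 ≈ 69.3333.
Δq = 69.3333 − 82 = -12.67.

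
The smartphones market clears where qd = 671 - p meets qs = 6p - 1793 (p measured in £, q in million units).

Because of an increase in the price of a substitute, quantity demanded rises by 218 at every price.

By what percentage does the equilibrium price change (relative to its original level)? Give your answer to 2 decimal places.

+8.85

Solve the original market: 671 - p = 6p - 1793, hence p = 352 and q = 319.
The shock moves the curves to qd = 889 - p and qs = 6p - 1793.
Equate the new curves: 889 - p = 6p - 1793, giving 2682 = 7p, p = 2682/7 ≈ 383.1429, q = 3541/7 ≈ 505.8571.
%Δp = (383.1429 − 352) / 352 × 100 = +8.85%.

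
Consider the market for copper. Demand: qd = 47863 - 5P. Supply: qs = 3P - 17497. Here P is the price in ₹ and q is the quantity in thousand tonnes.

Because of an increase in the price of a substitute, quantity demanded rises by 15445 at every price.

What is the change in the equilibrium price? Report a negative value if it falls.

Initially, 47863 - 5P = 3P - 17497, so 65360 = 8P and P = 8170, q = 7013.
With the change applied: demand qd = 63308 - 5P, supply qs = 3P - 17497.
Clearing the new market: 63308 - 5P = 3P - 17497, so P = 10100.625 and q = 12804.875.
ΔP = 10100.625 − 8170 = +1930.625.

+1930.625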